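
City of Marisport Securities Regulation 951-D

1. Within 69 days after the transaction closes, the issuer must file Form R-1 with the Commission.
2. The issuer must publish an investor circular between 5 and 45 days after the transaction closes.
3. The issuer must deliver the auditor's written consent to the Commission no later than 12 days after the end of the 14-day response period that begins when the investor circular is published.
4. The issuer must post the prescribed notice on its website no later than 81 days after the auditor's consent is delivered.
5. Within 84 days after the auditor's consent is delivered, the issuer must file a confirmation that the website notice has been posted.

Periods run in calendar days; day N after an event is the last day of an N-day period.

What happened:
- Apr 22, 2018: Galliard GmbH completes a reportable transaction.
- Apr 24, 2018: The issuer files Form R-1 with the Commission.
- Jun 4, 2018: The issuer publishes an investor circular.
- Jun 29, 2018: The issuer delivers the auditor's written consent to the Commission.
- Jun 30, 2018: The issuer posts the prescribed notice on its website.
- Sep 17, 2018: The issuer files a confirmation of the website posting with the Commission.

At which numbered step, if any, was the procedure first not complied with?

Step 1: 69 days after Apr 22, 2018 (when the transaction closes) is Jun 30, 2018; Apr 24, 2018 is within that limit.
Step 2: the window is 5–45 days after Apr 22, 2018 (when the transaction closes), so Apr 27, 2018 through Jun 6, 2018; Jun 4, 2018 falls inside that range.
Step 3: 12 days after Jun 18, 2018 (end of the 14-day response period, which began when the investor circular is published on Jun 4, 2018) is Jun 30, 2018; done Jun 29, 2018 — timely.
Step 4: 81 days after Jun 29, 2018 (when the auditor's consent is delivered) is Sep 18, 2018; done Jun 30, 2018 — timely.
Step 5: 84 days after Jun 29, 2018 (when the auditor's consent is delivered) is Sep 21, 2018; done Sep 17, 2018 — timely.

None — every step was satisfied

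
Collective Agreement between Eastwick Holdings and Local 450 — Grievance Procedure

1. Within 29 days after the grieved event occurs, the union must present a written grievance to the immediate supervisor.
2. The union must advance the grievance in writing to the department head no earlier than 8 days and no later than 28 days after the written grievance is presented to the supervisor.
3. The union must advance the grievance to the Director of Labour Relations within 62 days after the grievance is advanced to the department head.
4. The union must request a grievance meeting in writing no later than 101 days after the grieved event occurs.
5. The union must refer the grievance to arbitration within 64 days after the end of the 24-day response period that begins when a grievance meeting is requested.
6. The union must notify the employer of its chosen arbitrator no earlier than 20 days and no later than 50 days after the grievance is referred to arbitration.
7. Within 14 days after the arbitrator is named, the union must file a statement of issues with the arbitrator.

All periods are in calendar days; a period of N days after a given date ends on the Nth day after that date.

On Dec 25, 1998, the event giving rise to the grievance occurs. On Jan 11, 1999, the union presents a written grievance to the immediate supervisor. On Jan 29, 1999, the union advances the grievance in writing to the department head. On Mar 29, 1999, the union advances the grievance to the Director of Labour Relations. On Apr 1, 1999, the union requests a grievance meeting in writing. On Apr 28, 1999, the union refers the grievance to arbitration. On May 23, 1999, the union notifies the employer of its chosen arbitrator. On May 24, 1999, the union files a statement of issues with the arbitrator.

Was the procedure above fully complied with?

Yes

Step 1 — counting 29 days from Dec 25, 1998 (when the grieved event occurs) gives a deadline of Jan 23, 1999; done Jan 11, 1999 — timely.
Step 2 — 8 and 28 days from Jan 11, 1999 (when the written grievance is presented to the supervisor) are Jan 19, 1999 and Feb 8, 1999 respectively; Jan 29, 1999 falls inside that range.
Step 3 — counting 62 days from Jan 29, 1999 (when the grievance is advanced to the department head) gives a deadline of Apr 1, 1999; done Mar 29, 1999 — timely.
Step 4 — counting 101 days from Dec 25, 1998 (when the grieved event occurs) gives a deadline of Apr 5, 1999; done Apr 1, 1999 — timely.
Step 5 — counting 64 days from Apr 25, 1999 (end of the 24-day response period, which began when a grievance meeting is requested on Apr 1, 1999) gives a deadline of Jun 28, 1999; completed Apr 28, 1999, before the deadline.
Step 6 — 20 and 50 days from Apr 28, 1999 (when the grievance is referred to arbitration) are May 18, 1999 and Jun 17, 1999 respectively; May 23, 1999 falls inside that range.
Step 7 — counting 14 days from May 23, 1999 (when the arbitrator is named) gives a deadline of Jun 6, 1999; May 24, 1999 is within that limit.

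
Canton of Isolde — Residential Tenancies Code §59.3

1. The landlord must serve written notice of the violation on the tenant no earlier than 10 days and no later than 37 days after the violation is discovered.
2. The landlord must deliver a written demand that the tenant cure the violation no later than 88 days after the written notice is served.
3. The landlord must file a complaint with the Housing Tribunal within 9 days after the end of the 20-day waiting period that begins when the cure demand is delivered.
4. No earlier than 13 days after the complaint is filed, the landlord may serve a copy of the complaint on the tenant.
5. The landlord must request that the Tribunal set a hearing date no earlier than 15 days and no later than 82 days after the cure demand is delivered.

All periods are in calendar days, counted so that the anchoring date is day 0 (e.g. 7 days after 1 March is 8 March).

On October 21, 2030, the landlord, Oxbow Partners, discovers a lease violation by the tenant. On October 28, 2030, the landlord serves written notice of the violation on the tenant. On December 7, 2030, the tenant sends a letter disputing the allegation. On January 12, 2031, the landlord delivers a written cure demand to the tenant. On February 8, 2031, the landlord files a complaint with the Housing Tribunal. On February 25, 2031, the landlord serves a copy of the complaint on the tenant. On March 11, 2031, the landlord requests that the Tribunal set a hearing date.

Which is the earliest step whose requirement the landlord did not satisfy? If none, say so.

Step 1

Step 1: the window is 10–37 days after October 21, 2030 (when the violation is discovered), so October 31, 2030 through November 27, 2030; October 28, 2030 is 3 days too early.
Later steps need not be reached.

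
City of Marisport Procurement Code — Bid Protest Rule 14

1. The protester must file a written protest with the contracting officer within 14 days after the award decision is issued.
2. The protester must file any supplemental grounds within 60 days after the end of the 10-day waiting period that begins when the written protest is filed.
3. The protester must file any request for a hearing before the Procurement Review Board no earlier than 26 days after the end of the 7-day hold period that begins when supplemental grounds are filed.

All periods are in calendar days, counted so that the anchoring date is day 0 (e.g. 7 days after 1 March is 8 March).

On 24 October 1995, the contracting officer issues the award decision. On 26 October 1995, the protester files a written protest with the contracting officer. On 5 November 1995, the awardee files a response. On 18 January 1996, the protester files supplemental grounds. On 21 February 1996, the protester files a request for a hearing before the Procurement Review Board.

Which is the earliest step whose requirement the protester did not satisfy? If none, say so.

Step 2

Step 1 — counting 14 days from 24 October 1995 (when the award decision is issued) gives a deadline of 7 November 1995; done 26 October 1995 — timely.
Step 2 — counting 60 days from 5 November 1995 (end of the 10-day waiting period, which began when the written protest is filed on 26 October 1995) gives a deadline of 4 January 1996; not done until 18 January 1996, 14 days after the deadline.
The procedure was therefore not followed at step 2.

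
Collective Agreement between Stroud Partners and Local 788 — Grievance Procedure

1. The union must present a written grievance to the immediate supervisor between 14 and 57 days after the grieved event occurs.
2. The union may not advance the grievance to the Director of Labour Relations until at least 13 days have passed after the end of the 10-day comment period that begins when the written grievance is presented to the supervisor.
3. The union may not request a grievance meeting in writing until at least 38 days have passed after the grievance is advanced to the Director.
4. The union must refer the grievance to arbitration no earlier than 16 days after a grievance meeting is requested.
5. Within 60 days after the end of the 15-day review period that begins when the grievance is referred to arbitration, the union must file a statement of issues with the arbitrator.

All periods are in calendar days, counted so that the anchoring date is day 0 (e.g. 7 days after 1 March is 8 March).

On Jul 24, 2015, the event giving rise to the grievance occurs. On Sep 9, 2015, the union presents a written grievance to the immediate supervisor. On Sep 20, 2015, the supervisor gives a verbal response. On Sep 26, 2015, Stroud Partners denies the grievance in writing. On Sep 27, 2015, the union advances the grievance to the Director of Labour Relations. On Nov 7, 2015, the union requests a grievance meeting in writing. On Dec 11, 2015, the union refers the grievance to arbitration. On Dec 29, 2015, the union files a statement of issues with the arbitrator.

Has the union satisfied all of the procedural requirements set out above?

No

(1) the permitted window runs from Jul 24, 2015 + 14 = Aug 7, 2015 to Jul 24, 2015 + 57 = Sep 19, 2015; done Sep 9, 2015, which is between those dates.
(2) permitted from Sep 19, 2015 + 13 days = Oct 2, 2015 onward; acted on Sep 27, 2015, 5 days prematurely.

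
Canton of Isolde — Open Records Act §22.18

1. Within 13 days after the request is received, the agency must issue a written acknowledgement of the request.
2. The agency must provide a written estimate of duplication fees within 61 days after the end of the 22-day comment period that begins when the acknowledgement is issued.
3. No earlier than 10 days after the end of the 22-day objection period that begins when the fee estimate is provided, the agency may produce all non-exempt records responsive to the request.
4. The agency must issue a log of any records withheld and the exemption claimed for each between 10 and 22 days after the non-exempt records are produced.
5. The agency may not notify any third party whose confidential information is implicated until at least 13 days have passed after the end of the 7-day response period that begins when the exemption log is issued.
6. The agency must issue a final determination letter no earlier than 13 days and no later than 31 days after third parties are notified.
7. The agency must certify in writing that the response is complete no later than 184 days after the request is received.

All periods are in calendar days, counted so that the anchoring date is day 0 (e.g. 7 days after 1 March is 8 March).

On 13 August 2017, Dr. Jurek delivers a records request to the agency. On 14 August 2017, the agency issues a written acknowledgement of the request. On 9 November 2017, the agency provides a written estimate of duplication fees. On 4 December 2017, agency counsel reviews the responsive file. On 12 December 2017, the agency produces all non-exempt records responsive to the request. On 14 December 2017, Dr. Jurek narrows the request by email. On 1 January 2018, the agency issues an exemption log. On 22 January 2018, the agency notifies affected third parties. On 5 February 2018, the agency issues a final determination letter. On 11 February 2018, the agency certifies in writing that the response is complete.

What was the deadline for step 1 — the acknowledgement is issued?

Step 1 runs from 13 August 2017, when the request is received. 13 days after 13 August 2017 is 26 August 2017.

26 August 2017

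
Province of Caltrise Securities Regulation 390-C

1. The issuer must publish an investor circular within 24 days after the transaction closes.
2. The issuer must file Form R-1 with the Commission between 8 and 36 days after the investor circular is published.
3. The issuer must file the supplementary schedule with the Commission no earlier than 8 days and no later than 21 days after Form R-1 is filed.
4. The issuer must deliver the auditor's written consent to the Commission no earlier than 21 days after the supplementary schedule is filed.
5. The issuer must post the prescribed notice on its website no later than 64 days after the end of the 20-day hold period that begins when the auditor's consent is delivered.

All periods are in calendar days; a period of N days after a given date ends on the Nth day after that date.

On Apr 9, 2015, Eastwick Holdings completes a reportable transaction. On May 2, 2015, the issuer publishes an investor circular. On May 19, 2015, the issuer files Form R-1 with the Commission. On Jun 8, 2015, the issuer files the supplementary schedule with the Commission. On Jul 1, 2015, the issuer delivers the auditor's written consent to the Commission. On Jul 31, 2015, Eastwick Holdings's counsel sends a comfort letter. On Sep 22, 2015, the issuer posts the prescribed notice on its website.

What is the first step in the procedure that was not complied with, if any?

None — every step was satisfied

(1) due by Apr 9, 2015 + 24 days = May 3, 2015; done May 2, 2015 — timely.
(2) the permitted window runs from May 2, 2015 + 8 = May 10, 2015 to May 2, 2015 + 36 = Jun 7, 2015; May 19, 2015 falls inside that range.
(3) the permitted window runs from May 19, 2015 + 8 = May 27, 2015 to May 19, 2015 + 21 = Jun 9, 2015; Jun 8, 2015 falls inside that range.
(4) permitted from Jun 8, 2015 + 21 days = Jun 29, 2015 onward; Jul 1, 2015 is on or after that date.
(5) due by Jul 21, 2015 + 64 days = Sep 23, 2015; Sep 22, 2015 is within that limit.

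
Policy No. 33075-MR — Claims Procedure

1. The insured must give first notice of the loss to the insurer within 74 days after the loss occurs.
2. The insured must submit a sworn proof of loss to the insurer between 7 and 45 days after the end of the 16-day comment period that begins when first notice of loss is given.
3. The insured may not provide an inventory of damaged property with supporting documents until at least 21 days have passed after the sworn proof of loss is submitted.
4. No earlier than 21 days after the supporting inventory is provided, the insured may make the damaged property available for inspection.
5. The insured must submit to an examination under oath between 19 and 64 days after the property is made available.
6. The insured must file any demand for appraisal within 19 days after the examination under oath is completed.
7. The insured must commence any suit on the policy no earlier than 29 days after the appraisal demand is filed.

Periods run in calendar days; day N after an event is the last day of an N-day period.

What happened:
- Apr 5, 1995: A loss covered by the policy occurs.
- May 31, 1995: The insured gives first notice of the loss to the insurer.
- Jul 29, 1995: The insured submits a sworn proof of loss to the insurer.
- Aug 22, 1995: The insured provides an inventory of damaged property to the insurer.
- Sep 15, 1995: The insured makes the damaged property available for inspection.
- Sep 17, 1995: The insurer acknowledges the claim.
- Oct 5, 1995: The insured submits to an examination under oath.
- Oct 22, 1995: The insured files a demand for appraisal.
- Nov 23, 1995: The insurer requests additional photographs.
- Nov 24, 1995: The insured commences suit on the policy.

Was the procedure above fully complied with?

Yes

(1) due by Apr 5, 1995 + 74 days = Jun 18, 1995; done May 31, 1995 — timely.
(2) the permitted window runs from Jun 16, 1995 + 7 = Jun 23, 1995 to Jun 16, 1995 + 45 = Jul 31, 1995; done Jul 29, 1995 — within the window.
(3) permitted from Jul 29, 1995 + 21 days = Aug 19, 1995 onward; Aug 22, 1995 is on or after that date.
(4) permitted from Aug 22, 1995 + 21 days = Sep 12, 1995 onward; done Sep 15, 1995 — permitted.
(5) the permitted window runs from Sep 15, 1995 + 19 = Oct 4, 1995 to Sep 15, 1995 + 64 = Nov 18, 1995; Oct 5, 1995 falls inside that range.
(6) due by Oct 5, 1995 + 19 days = Oct 24, 1995; Oct 22, 1995 is within that limit.
(7) permitted from Oct 22, 1995 + 29 days = Nov 20, 1995 onward; Nov 24, 1995 is on or after that date.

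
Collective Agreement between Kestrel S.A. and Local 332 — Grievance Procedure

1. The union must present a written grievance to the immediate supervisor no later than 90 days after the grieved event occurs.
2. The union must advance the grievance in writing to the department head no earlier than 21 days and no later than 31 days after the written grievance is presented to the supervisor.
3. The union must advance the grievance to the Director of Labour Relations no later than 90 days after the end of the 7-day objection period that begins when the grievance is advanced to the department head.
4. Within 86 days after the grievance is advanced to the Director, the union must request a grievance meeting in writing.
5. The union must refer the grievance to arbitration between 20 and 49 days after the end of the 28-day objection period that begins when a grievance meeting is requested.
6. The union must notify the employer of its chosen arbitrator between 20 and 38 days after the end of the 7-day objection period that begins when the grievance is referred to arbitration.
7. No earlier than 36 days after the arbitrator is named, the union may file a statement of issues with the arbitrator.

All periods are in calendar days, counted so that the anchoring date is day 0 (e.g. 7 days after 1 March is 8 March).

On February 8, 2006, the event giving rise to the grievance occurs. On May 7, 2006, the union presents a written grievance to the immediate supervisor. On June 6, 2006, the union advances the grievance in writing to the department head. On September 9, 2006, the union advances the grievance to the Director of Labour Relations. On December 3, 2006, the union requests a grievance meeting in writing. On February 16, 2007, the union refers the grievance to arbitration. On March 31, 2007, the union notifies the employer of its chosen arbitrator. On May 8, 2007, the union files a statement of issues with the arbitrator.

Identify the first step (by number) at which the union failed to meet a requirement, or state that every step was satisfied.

None — every step was satisfied

(1) due by February 8, 2006 + 90 days = May 9, 2006; May 7, 2006 is within that limit.
(2) the permitted window runs from May 7, 2006 + 21 = May 28, 2006 to May 7, 2006 + 31 = June 7, 2006; done June 6, 2006 — within the window.
(3) due by June 13, 2006 + 90 days = September 11, 2006; September 9, 2006 is within that limit.
(4) due by September 9, 2006 + 86 days = December 4, 2006; December 3, 2006 is within that limit.
(5) the permitted window runs from December 31, 2006 + 20 = January 20, 2007 to December 31, 2006 + 49 = February 18, 2007; done February 16, 2007, which is between those dates.
(6) the permitted window runs from February 23, 2007 + 20 = March 15, 2007 to February 23, 2007 + 38 = April 2, 2007; done March 31, 2007 — within the window.
(7) permitted from March 31, 2007 + 36 days = May 6, 2007 onward; done May 8, 2007, after the minimum wait.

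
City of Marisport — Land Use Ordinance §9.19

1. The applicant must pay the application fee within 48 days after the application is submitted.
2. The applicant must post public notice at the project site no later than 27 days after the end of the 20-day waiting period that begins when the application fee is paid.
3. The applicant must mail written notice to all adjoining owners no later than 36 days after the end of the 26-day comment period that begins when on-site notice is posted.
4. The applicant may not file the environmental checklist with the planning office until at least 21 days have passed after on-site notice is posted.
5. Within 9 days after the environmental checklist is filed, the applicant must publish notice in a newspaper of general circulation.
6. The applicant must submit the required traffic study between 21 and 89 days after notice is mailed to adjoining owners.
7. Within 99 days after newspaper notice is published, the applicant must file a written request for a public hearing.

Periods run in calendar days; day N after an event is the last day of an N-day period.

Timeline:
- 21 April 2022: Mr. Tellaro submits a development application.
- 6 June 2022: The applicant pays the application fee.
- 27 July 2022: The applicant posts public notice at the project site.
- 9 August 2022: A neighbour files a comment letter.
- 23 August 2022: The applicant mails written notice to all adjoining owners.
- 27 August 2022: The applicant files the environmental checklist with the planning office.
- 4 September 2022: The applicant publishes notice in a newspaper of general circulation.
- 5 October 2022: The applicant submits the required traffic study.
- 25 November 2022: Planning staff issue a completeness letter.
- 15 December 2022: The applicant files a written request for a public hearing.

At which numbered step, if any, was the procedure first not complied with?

Step 2

(1) due by 21 April 2022 + 48 days = 8 June 2022; 6 June 2022 is within that limit.
(2) due by 26 June 2022 + 27 days = 23 July 2022; not done until 27 July 2022, 4 days after the deadline.
The procedure was therefore not followed at step 2.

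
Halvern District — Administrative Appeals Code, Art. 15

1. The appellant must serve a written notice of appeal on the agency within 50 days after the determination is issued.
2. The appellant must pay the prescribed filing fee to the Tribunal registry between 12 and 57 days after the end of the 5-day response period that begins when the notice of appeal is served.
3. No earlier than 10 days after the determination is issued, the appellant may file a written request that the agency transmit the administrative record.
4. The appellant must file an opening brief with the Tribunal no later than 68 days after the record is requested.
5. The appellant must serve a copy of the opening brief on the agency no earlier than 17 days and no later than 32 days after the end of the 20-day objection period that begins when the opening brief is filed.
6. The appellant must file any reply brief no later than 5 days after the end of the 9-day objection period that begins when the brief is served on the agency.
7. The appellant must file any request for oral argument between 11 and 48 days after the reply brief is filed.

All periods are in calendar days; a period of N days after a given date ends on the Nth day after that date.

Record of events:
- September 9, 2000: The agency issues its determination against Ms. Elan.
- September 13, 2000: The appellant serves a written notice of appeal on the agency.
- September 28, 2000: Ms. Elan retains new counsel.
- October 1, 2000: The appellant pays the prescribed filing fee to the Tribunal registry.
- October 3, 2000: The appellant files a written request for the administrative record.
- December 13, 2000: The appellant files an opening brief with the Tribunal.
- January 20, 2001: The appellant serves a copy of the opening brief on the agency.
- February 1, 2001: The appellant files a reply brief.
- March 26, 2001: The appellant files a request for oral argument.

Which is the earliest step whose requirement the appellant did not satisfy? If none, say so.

Step 1 — counting 50 days from September 9, 2000 (when the determination is issued) gives a deadline of October 29, 2000; done September 13, 2000 — timely.
Step 2 — 12 and 57 days from September 18, 2000 (end of the 5-day response period, which began when the notice of appeal is served on September 13, 2000) are September 30, 2000 and November 14, 2000 respectively; done October 1, 2000, which is between those dates.
Step 3 — must wait 10 days from September 9, 2000 (when the determination is issued), so not before September 19, 2000; done October 3, 2000, after the minimum wait.
Step 4 — counting 68 days from October 3, 2000 (when the record is requested) gives a deadline of December 10, 2000; done December 13, 2000 — 3 days late.
That is the first point of non-compliance.

Step 4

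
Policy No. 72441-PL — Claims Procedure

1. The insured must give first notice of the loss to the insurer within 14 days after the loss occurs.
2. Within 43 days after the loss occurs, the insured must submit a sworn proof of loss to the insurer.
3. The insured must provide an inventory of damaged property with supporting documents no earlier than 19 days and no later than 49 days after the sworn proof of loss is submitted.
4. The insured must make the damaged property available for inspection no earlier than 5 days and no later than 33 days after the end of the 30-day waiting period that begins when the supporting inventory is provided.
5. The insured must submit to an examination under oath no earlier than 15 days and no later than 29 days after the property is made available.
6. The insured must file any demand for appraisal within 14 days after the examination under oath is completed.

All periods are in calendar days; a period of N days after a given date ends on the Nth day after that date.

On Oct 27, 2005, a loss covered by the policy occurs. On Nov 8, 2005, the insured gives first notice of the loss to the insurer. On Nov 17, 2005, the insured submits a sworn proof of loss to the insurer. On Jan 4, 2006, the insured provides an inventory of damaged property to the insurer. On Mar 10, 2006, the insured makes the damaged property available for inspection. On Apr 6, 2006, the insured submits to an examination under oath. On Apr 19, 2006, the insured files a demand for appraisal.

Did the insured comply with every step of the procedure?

No

(1) due by Oct 27, 2005 + 14 days = Nov 10, 2005; completed Nov 8, 2005, before the deadline.
(2) due by Oct 27, 2005 + 43 days = Dec 9, 2005; completed Nov 17, 2005, before the deadline.
(3) the permitted window runs from Nov 17, 2005 + 19 = Dec 6, 2005 to Nov 17, 2005 + 49 = Jan 5, 2006; done Jan 4, 2006, which is between those dates.
(4) the permitted window runs from Feb 3, 2006 + 5 = Feb 8, 2006 to Feb 3, 2006 + 33 = Mar 8, 2006; done Mar 10, 2006 — 2 days after the window closed.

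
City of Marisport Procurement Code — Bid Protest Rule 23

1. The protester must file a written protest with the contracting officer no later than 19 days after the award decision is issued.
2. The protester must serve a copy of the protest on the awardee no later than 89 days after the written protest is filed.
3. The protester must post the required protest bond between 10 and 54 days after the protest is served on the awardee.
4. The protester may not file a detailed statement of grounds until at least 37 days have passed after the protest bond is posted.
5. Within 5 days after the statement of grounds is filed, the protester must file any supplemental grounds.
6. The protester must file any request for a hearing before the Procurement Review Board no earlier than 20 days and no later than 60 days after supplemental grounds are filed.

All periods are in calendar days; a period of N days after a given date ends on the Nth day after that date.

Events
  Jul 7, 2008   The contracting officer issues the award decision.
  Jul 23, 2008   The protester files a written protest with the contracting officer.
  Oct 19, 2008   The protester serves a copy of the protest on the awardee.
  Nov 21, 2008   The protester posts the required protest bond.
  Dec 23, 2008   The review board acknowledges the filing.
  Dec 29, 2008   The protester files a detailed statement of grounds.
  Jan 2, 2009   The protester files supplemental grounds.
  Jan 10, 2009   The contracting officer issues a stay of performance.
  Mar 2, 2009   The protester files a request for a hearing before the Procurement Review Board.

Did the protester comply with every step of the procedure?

Yes

Step 1: 19 days after Jul 7, 2008 (when the award decision is issued) is Jul 26, 2008; done Jul 23, 2008 — timely.
Step 2: 89 days after Jul 23, 2008 (when the written protest is filed) is Oct 20, 2008; completed Oct 19, 2008, before the deadline.
Step 3: the window is 10–54 days after Oct 19, 2008 (when the protest is served on the awardee), so Oct 29, 2008 through Dec 12, 2008; done Nov 21, 2008 — within the window.
Step 4: the earliest permitted date is 37 days after Nov 21, 2008 (when the protest bond is posted), i.e. Dec 28, 2008; done Dec 29, 2008, after the minimum wait.
Step 5: 5 days after Dec 29, 2008 (when the statement of grounds is filed) is Jan 3, 2009; Jan 2, 2009 is within that limit.
Step 6: the window is 20–60 days after Jan 2, 2009 (when supplemental grounds are filed), so Jan 22, 2009 through Mar 3, 2009; done Mar 2, 2009, which is between those dates.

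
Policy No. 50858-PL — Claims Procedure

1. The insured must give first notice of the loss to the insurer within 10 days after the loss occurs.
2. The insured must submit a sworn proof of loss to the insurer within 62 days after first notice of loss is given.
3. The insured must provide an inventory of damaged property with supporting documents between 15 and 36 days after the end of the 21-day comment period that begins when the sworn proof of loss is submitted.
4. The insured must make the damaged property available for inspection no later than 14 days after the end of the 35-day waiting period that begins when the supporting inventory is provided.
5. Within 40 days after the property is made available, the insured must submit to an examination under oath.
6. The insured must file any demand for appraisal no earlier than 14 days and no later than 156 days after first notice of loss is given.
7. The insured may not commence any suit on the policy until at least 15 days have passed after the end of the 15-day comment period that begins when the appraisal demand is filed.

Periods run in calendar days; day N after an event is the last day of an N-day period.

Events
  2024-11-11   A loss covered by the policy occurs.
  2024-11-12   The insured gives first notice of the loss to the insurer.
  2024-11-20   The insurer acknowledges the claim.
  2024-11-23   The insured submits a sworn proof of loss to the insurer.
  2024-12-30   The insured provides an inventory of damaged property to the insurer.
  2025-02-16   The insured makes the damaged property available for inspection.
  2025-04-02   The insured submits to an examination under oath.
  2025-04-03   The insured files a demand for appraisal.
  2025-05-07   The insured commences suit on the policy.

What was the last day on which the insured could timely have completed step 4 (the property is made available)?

The supporting inventory is provided on 2024-12-30; the 35-day waiting period therefore ends 2025-02-03, and step 4 runs from that date. 14 days after 2025-02-03 is 2025-02-17.

2025-02-17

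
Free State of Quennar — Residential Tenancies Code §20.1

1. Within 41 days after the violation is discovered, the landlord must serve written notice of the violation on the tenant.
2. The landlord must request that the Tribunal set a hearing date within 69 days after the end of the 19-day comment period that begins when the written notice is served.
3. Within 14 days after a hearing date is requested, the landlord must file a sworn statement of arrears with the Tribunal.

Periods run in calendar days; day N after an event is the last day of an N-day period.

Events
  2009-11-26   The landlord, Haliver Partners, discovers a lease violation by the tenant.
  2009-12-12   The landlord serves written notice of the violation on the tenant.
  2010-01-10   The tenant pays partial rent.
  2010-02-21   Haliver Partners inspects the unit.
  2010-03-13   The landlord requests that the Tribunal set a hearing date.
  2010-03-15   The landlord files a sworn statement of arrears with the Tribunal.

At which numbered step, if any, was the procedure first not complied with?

Step 1 — counting 41 days from 2009-11-26 (when the violation is discovered) gives a deadline of 2010-01-06; 2009-12-12 is within that limit.
Step 2 — counting 69 days from 2009-12-31 (end of the 19-day comment period, which began when the written notice is served on 2009-12-12) gives a deadline of 2010-03-10; done 2010-03-13 — 3 days late.
Later steps need not be reached.

Step 2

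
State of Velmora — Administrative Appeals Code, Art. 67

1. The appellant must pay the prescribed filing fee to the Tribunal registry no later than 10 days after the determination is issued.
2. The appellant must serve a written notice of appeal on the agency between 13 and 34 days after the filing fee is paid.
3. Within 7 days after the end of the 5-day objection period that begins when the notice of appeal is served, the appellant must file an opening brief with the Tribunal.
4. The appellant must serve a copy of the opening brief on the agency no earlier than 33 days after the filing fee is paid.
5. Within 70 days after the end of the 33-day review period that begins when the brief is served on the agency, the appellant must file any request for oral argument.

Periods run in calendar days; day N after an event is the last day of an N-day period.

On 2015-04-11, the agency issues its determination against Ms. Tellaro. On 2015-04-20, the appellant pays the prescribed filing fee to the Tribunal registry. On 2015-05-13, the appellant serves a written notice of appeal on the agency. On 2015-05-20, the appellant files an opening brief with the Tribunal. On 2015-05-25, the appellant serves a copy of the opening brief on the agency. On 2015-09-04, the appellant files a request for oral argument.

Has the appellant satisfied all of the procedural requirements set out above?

Step 1 — counting 10 days from 2015-04-11 (when the determination is issued) gives a deadline of 2015-04-21; done 2015-04-20 — timely.
Step 2 — 13 and 34 days from 2015-04-20 (when the filing fee is paid) are 2015-05-03 and 2015-05-24 respectively; 2015-05-13 falls inside that range.
Step 3 — counting 7 days from 2015-05-18 (end of the 5-day objection period, which began when the notice of appeal is served on 2015-05-13) gives a deadline of 2015-05-25; 2015-05-20 is within that limit.
Step 4 — must wait 33 days from 2015-04-20 (when the filing fee is paid), so not before 2015-05-23; 2015-05-25 is on or after that date.
Step 5 — counting 70 days from 2015-06-27 (end of the 33-day review period, which began when the brief is served on the agency on 2015-05-25) gives a deadline of 2015-09-05; done 2015-09-04 — timely.

Yes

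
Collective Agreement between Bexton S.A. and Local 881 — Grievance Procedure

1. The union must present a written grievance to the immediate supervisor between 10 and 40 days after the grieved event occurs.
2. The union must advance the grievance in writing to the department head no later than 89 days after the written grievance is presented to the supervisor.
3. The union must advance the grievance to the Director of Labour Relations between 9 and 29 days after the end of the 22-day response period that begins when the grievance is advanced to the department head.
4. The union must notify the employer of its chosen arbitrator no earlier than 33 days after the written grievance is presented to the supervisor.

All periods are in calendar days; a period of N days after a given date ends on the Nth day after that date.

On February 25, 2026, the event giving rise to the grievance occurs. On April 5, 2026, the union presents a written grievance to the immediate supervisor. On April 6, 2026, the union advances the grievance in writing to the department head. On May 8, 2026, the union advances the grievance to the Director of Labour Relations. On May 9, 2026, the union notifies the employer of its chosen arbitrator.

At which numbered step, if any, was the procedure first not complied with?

Step 1: the window is 10–40 days after February 25, 2026 (when the grieved event occurs), so March 7, 2026 through April 6, 2026; done April 5, 2026, which is between those dates.
Step 2: 89 days after April 5, 2026 (when the written grievance is presented to the supervisor) is July 3, 2026; April 6, 2026 is within that limit.
Step 3: the window is 9–29 days after April 28, 2026 (end of the 22-day response period, which began when the grievance is advanced to the department head on April 6, 2026), so May 7, 2026 through May 27, 2026; May 8, 2026 falls inside that range.
Step 4: the earliest permitted date is 33 days after April 5, 2026 (when the written grievance is presented to the supervisor), i.e. May 8, 2026; done May 9, 2026, after the minimum wait.

None — every step was satisfied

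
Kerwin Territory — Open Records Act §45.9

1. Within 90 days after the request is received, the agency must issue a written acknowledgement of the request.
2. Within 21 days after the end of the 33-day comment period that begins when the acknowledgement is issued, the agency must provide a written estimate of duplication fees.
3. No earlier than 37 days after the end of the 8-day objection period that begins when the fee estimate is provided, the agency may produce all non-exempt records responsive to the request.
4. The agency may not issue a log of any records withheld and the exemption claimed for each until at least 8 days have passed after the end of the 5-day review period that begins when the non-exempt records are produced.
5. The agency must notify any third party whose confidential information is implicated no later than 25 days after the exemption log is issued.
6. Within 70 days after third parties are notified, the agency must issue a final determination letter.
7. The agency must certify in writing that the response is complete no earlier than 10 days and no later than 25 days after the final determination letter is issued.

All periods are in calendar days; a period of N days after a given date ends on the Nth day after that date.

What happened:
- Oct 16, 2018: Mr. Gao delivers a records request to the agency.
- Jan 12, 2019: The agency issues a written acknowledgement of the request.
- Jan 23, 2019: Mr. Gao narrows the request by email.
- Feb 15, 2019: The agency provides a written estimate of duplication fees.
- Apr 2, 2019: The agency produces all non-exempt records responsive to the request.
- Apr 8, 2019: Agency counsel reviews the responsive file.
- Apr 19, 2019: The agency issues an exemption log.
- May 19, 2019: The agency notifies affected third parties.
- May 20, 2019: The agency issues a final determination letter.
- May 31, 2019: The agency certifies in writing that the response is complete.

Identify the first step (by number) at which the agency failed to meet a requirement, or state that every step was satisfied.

Step 1 — counting 90 days from Oct 16, 2018 (when the request is received) gives a deadline of Jan 14, 2019; completed Jan 12, 2019, before the deadline.
Step 2 — counting 21 days from Feb 14, 2019 (end of the 33-day comment period, which began when the acknowledgement is issued on Jan 12, 2019) gives a deadline of Mar 7, 2019; Feb 15, 2019 is within that limit.
Step 3 — must wait 37 days from Feb 23, 2019 (end of the 8-day objection period, which began when the fee estimate is provided on Feb 15, 2019), so not before Apr 1, 2019; Apr 2, 2019 is on or after that date.
Step 4 — must wait 8 days from Apr 7, 2019 (end of the 5-day review period, which began when the non-exempt records are produced on Apr 2, 2019), so not before Apr 15, 2019; done Apr 19, 2019, after the minimum wait.
Step 5 — counting 25 days from Apr 19, 2019 (when the exemption log is issued) gives a deadline of May 14, 2019; not done until May 19, 2019, 5 days after the deadline.

Step 5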